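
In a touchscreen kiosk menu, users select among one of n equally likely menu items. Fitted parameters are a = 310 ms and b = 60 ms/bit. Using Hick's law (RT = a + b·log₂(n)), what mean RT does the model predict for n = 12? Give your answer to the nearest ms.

525 ms

log₂(12) = 3.5850 bits, so RT = 310 + 60 × 3.5850 ≈ 525.098 ms.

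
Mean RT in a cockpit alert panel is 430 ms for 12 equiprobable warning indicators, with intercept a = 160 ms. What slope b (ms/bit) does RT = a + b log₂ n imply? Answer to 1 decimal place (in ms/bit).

75.3 ms/bit

b = (430 − 160) / log₂(12) = 270 / 3.5850 = 75.315 ms/bit.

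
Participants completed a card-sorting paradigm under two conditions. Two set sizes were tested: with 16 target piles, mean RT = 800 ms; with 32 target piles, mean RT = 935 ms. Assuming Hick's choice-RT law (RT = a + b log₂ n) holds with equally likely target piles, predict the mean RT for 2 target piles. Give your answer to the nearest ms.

Solve the two-equation system in a and b:
  b = (935 − 800) / (log₂ 32 − log₂ 16) = 135 / (5 − 4) = 135 ms/bit
  a = 800 − 135 × 4 = 260 ms
Then RT(2) = 260 + 135 × log₂ 2 = 260 + 135 × 1 ≈ 395.000 ms.

395 ms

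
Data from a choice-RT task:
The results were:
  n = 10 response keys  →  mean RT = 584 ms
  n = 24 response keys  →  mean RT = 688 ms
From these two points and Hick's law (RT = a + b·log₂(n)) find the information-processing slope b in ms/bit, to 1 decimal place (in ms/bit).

Slope: b = (688 − 584) / (log₂ 24 − log₂ 10) = 104/1.2630 = 82.341 ms/bit.

82.3 ms/bit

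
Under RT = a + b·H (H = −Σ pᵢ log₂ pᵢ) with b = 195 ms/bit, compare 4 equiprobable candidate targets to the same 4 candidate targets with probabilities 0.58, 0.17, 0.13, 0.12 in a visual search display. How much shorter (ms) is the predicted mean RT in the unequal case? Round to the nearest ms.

70 ms

Equiprobable entropy H₀ = log₂ 4 = 2.0000 bits.
Skewed entropy H = −Σ pᵢ log₂ pᵢ = 1.6401 bits.
ΔRT = b·(H₀ − H) = 195 × 0.3599 = 70.18 ms.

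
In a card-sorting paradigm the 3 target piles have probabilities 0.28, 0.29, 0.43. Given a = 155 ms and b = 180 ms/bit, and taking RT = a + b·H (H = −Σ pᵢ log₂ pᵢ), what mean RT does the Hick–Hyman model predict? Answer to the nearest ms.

435 ms

Entropy contributions −pᵢ log₂ pᵢ: 0.5142, 0.5179, 0.5236; sum H = 1.5557 bits.
RT = a + bH = 155 + 180·1.5557 = 435.02 ms.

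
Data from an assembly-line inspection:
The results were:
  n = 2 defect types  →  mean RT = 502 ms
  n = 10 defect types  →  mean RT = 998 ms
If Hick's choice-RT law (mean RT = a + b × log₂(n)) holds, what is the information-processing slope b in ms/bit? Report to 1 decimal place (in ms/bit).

The slope on a log₂ axis is (998 − 502) / (3.3219 − 1) = 213.616 ms/bit.

213.6 ms/bit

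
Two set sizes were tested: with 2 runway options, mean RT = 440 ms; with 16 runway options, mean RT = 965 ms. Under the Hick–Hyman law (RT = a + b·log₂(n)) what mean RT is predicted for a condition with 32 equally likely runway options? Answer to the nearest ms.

RT is linear in log₂ n, so two points fix the line:
  b = (965 − 440) / (log₂ 16 − log₂ 2) = 525 / (4 − 1) = 175 ms/bit
  a = 440 − 175 × 1 = 265 ms
Then RT(32) = 265 + 175 × log₂ 32 = 265 + 175 × 5 ≈ 1140.000 ms.

1140 ms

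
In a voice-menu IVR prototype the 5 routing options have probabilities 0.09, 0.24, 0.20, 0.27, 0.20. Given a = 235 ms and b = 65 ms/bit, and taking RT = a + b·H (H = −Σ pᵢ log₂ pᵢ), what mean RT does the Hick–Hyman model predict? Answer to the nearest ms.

381 ms

H = 0.09·log₂(1/0.09) + 0.24·log₂(1/0.24) + 0.20·log₂(1/0.20) + 0.27·log₂(1/0.27) + 0.20·log₂(1/0.20) = 2.2456 bits.
RT = 235 + 65 × 2.2456 = 380.96 ms.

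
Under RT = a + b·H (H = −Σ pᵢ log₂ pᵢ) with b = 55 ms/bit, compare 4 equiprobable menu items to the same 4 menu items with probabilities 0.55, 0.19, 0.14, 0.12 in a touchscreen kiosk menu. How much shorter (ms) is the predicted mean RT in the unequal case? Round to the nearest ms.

Equiprobable entropy H₀ = log₂ 4 = 2.0000 bits.
Skewed entropy H = −Σ pᵢ log₂ pᵢ = 1.6938 bits.
ΔRT = b·(H₀ − H) = 55 × 0.3062 = 16.84 ms.

17 ms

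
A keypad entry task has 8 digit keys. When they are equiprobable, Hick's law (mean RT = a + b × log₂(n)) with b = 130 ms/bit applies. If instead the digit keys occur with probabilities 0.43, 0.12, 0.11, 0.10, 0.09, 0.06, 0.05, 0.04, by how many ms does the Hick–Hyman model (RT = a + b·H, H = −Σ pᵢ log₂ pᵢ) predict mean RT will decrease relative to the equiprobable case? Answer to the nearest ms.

61 ms

The RT saving is b·ΔH. Equiprobable H₀ = log₂(8) = 3.0000 bits; with the given probabilities H = 2.5311 bits.
b·(H₀ − H) = 130 × (3.0000 − 2.5311) = 60.95 ms.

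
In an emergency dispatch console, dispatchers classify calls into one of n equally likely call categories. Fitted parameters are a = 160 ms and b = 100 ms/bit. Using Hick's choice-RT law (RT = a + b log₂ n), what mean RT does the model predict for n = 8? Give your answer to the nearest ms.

460 ms

log₂(8) = 3 bits, so RT = 160 + 100 × 3 ≈ 460.000 ms.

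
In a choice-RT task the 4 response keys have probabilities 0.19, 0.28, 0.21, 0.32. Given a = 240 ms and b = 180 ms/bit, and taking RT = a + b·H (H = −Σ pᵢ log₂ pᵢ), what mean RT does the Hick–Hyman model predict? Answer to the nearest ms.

594 ms

Entropy contributions −pᵢ log₂ pᵢ: 0.4552, 0.5142, 0.4728, 0.5260; sum H = 1.9683 bits.
RT = a + bH = 240 + 180·1.9683 = 594.29 ms.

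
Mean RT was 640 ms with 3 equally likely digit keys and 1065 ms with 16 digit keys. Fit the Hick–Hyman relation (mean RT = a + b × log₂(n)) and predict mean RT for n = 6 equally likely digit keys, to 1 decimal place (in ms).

816.0 ms

Solve the two-equation system in a and b:
  b = (1065 − 640) / (log₂ 16 − log₂ 3) = 425 / (4 − 1.5850) = 175.981 ms/bit
  a = 640 − 175.981 × 1.5850 = 361.077 ms
Then RT(6) = 361.077 + 175.981 × log₂ 6 = 361.077 + 175.981 × 2.5850 ≈ 815.981 ms.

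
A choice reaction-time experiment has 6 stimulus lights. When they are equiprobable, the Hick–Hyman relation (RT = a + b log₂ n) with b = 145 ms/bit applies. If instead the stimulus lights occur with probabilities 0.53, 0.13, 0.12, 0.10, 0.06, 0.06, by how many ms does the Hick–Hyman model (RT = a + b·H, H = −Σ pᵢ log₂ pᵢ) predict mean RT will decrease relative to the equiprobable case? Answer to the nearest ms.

Equiprobable entropy H₀ = log₂ 6 = 2.5850 bits.
Skewed entropy H = −Σ pᵢ log₂ pᵢ = 2.0544 bits.
ΔRT = b·(H₀ − H) = 145 × 0.5305 = 76.93 ms.

77 ms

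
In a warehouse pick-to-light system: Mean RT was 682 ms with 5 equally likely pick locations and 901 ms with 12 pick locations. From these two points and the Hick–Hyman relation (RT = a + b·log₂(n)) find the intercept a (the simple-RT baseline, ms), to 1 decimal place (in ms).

b = (RT₂ − RT₁)/(log₂ n₂ − log₂ n₁) = (901 − 682)/(3.5850 − 2.3219) = 173.392 ms/bit.
a = RT₁ − b·log₂ n₁ = 682 − 173.392 × 2.3219 = 279.396 ms.

279.4 ms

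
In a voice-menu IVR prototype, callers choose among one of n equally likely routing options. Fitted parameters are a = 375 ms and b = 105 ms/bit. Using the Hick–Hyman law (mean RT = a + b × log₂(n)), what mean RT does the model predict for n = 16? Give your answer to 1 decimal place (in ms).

log₂(16) = 4 bits, so RT = 375 + 105 × 4 ≈ 795.000 ms.

795.0 ms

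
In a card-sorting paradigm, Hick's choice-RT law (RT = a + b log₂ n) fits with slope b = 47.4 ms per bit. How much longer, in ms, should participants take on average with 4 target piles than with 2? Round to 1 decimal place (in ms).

47.4 ms

ΔRT = (a + b log₂ n₂) − (a + b log₂ n₁) = b·(log₂ n₂ − log₂ n₁).
log₂(4) − log₂(2) = log₂(4/2) = log₂(2) = 1.
ΔRT = 47.4 × 1.0000 = 47.400 ms.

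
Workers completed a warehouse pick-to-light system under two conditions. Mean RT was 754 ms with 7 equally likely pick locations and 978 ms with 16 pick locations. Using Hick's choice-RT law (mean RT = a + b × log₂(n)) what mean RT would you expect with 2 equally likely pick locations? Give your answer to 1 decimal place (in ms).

RT is linear in log₂ n, so two points fix the line:
  b = (978 − 754) / (log₂ 16 − log₂ 7) = 224 / (4 − 2.8074) = 187.818 ms/bit
  a = 754 − 187.818 × 2.8074 = 226.729 ms
Then RT(2) = 226.729 + 187.818 × log₂ 2 = 226.729 + 187.818 × 1 ≈ 414.547 ms.

414.5 ms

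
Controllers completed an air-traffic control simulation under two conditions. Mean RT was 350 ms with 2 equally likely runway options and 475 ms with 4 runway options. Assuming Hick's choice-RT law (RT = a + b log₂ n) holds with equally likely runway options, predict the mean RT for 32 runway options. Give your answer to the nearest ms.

Solve the two-equation system in a and b:
  b = (475 − 350) / (log₂ 4 − log₂ 2) = 125 / (2 − 1) = 125 ms/bit
  a = 350 − 125 × 1 = 225 ms
Then RT(32) = 225 + 125 × log₂ 32 = 225 + 125 × 5 ≈ 850.000 ms.

850 ms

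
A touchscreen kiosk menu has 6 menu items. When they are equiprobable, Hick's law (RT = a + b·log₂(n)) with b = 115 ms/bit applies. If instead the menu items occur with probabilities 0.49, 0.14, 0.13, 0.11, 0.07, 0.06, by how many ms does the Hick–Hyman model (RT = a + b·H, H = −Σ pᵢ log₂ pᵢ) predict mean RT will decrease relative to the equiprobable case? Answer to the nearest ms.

The RT saving is b·ΔH. Equiprobable H₀ = log₂(6) = 2.5850 bits; with the given probabilities H = 2.1464 bits.
b·(H₀ − H) = 115 × (2.5850 − 2.1464) = 50.43 ms.

50 ms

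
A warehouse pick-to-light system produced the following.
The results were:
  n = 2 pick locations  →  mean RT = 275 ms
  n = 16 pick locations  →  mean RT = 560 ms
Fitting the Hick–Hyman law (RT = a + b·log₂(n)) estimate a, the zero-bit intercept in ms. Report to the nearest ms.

180 ms

Slope: b = (560 − 275) / (log₂ 16 − log₂ 2) = 285/3.0000 = 95 ms/bit.
Intercept: a = 275 − 95·log₂(2) = 180.000 ms.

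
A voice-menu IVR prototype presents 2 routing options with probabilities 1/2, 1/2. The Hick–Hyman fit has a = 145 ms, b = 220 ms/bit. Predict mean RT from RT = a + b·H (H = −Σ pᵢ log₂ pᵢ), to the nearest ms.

H = −Σ pᵢ log₂ pᵢ = 0.5·1 + 0.5·1 = 1.000 bits.
RT = 145 + 220 × 1.000 = 365.00 ms.

365 ms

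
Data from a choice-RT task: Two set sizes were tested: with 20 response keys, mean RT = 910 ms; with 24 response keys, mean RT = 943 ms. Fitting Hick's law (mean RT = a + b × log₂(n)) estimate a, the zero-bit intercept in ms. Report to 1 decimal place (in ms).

Slope: b = (943 − 910) / (log₂ 24 − log₂ 20) = 33/0.2630 = 125.459 ms/bit.
Intercept: a = 910 − 125.459·log₂(20) = 367.776 ms.

367.8 ms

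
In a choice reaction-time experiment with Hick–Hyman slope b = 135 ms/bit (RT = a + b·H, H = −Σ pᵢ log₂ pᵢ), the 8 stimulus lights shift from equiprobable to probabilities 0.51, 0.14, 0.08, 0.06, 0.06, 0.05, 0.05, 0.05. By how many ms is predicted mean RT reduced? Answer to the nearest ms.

92 ms

Equiprobable entropy H₀ = log₂ 8 = 3.0000 bits.
Skewed entropy H = −Σ pᵢ log₂ pᵢ = 2.3194 bits.
ΔRT = b·(H₀ − H) = 135 × 0.6806 = 91.88 ms.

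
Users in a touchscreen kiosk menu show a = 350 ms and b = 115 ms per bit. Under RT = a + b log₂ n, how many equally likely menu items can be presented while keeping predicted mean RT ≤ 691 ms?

7

115·log₂ n ≤ 691 − 350 = 341, giving log₂ n ≤ 2.9652 and n ≤ 7.809. The largest whole number is 7.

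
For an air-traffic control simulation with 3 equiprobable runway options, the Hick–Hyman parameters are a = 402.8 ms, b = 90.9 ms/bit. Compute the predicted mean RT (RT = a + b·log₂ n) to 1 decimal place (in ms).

546.9 ms

log₂(3) = 1.5850 bits, so RT = 402.8 + 90.9 × 1.5850 ≈ 546.873 ms.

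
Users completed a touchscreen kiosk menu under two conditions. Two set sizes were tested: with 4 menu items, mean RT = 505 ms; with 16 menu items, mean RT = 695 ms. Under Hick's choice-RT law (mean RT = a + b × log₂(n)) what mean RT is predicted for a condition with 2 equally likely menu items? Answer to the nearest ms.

RT is linear in log₂ n, so two points fix the line:
  b = (695 − 505) / (log₂ 16 − log₂ 4) = 190 / (4 − 2) = 95 ms/bit
  a = 505 − 95 × 2 = 315 ms
Then RT(2) = 315 + 95 × log₂ 2 = 315 + 95 × 1 ≈ 410.000 ms.

410 ms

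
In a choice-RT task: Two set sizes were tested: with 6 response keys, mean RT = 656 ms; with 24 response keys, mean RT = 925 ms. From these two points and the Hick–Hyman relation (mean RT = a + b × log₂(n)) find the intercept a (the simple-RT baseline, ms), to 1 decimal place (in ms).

b = (RT₂ − RT₁)/(log₂ n₂ − log₂ n₁) = (925 − 656)/(4.5850 − 2.5850) = 134.500 ms/bit.
Intercept: a = 656 − 134.500·log₂(6) = 308.323 ms.

308.3 ms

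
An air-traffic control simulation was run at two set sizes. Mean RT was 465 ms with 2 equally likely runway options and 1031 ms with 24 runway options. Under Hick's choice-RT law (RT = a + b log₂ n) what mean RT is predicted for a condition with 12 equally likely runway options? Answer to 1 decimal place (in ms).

873.1 ms

Solve the two-equation system in a and b:
  b = (1031 − 465) / (log₂ 24 − log₂ 2) = 566 / (4.5850 − 1) = 157.882 ms/bit
  a = 465 − 157.882 × 1 = 307.118 ms
Then RT(12) = 307.118 + 157.882 × log₂ 12 = 307.118 + 157.882 × 3.5850 ≈ 873.118 ms.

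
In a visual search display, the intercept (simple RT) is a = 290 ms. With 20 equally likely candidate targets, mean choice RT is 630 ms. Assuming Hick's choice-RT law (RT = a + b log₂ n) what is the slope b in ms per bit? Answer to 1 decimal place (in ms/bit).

78.7 ms/bit

b = (630 − 290) / log₂(20) = 340 / 4.3219 = 78.669 ms/bit.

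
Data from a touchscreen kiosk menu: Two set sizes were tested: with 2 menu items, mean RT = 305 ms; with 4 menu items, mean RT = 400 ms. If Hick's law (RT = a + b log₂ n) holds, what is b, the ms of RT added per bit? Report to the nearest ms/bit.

Slope: b = (400 − 305) / (log₂ 4 − log₂ 2) = 95/1.0000 = 95 ms/bit.

95 ms/bit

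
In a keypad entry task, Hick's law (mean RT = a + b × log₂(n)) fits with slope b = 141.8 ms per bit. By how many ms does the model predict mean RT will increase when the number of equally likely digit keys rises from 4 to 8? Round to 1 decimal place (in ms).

ΔRT = (a + b log₂ n₂) − (a + b log₂ n₁) = b·(log₂ n₂ − log₂ n₁).
log₂(8) − log₂(4) = log₂(8/4) = log₂(2) = 1.
ΔRT = 141.8 × 1.0000 = 141.800 ms.

141.8 ms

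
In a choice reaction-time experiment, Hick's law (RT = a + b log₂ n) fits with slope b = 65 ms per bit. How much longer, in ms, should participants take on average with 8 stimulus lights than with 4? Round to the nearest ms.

ΔRT = (a + b log₂ n₂) − (a + b log₂ n₁) = b·(log₂ n₂ − log₂ n₁).
log₂(8) − log₂(4) = log₂(8/4) = log₂(2) = 1.
ΔRT = 65 × 1.0000 = 65.000 ms.

65 ms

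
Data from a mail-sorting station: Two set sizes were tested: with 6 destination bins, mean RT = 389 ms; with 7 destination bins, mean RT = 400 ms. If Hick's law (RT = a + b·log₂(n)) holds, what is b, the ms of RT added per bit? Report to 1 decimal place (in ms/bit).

b = (RT₂ − RT₁)/(log₂ n₂ − log₂ n₁) = (400 − 389)/(2.8074 − 2.5850) = 49.462 ms/bit.

49.5 ms/bit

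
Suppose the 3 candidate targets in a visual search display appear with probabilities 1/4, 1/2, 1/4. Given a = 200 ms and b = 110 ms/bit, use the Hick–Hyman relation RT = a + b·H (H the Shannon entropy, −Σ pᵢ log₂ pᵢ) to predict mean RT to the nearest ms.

365 ms

Each term −pᵢ log₂ pᵢ: 0.25·2 + 0.5·1 + 0.25·2; summed, H = 1.500 bits.
Mean RT = a + bH = 200 + 110·1.500 = 365.00 ms.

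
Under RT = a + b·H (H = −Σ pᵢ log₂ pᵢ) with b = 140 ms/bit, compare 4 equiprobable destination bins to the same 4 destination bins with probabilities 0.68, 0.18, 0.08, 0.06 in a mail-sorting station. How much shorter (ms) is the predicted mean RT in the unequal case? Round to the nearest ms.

90 ms

Equiprobable entropy H₀ = log₂ 4 = 2.0000 bits.
Skewed entropy H = −Σ pᵢ log₂ pᵢ = 1.3587 bits.
ΔRT = b·(H₀ − H) = 140 × 0.6413 = 89.78 ms.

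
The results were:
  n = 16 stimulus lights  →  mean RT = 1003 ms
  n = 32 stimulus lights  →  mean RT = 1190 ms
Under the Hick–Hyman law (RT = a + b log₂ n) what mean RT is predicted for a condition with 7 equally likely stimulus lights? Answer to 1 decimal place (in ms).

Fit slope and intercept:
  b = (1190 − 1003) / (log₂ 32 − log₂ 16) = 187 / (5 − 4) = 187.000 ms/bit
  a = 1003 − 187.000 × 4 = 255.000 ms
Then RT(7) = 255.000 + 187.000 × log₂ 7 = 255.000 + 187.000 × 2.8074 ≈ 779.975 ms.

780.0 ms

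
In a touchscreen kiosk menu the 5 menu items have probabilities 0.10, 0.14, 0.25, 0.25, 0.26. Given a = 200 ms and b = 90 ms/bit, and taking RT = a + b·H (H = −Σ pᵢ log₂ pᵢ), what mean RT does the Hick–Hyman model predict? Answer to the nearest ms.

401 ms

Entropy contributions −pᵢ log₂ pᵢ: 0.3322, 0.3971, 0.5000, 0.5000, 0.5053; sum H = 2.2346 bits.
RT = a + bH = 200 + 90·2.2346 = 401.11 ms.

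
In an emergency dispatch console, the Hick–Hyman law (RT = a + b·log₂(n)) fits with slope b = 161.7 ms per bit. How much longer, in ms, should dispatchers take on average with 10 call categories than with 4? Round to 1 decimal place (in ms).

213.8 ms

Only the slope matters, since a is common to both: ΔRT = b·log₂(n₂/n₁).
log₂(10) − log₂(4) = 3.3219 − 2 = 1.3219.
ΔRT = 161.7 × 1.3219 = 213.756 ms.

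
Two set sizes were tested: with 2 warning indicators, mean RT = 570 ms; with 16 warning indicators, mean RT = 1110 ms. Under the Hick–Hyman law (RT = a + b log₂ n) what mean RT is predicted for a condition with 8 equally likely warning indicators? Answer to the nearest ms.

930 ms

Fit slope and intercept:
  b = (1110 − 570) / (log₂ 16 − log₂ 2) = 540 / (4 − 1) = 180 ms/bit
  a = 570 − 180 × 1 = 390 ms
Then RT(8) = 390 + 180 × log₂ 8 = 390 + 180 × 3 ≈ 930.000 ms.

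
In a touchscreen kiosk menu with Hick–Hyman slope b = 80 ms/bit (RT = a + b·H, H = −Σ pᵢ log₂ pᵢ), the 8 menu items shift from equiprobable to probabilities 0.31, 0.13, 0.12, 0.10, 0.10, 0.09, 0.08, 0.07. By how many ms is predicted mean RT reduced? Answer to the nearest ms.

15 ms

Equiprobable entropy H₀ = log₂ 8 = 3.0000 bits.
Skewed entropy H = −Σ pᵢ log₂ pᵢ = 2.8106 bits.
ΔRT = b·(H₀ − H) = 80 × 0.1894 = 15.15 ms.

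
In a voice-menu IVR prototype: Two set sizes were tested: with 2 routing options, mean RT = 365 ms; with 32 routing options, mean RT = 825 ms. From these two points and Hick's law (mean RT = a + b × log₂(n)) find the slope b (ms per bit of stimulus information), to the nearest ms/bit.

Slope: b = (825 − 365) / (log₂ 32 − log₂ 2) = 460/4.0000 = 115 ms/bit.

115 ms/bit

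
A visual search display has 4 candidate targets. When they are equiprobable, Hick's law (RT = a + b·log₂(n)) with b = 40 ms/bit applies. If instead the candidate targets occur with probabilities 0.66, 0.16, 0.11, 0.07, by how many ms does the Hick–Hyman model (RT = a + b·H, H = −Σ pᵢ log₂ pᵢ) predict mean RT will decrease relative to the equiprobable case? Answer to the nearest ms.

Equiprobable entropy H₀ = log₂ 4 = 2.0000 bits.
Skewed entropy H = −Σ pᵢ log₂ pᵢ = 1.4375 bits.
ΔRT = b·(H₀ − H) = 40 × 0.5625 = 22.50 ms.

22 ms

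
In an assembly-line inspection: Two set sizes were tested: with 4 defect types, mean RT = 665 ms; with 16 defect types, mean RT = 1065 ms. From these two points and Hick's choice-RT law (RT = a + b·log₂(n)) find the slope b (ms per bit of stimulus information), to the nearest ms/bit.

200 ms/bit

b = (RT₂ − RT₁)/(log₂ n₂ − log₂ n₁) = (1065 − 665)/(4 − 2) = 200 ms/bit.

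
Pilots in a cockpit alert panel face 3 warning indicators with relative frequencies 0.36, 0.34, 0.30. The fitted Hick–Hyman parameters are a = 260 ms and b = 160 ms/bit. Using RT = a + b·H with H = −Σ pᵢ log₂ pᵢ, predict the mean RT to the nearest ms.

H = 0.36·log₂(1/0.36) + 0.34·log₂(1/0.34) + 0.30·log₂(1/0.30) = 1.5809 bits.
RT = 260 + 160 × 1.5809 = 512.94 ms.

513 ms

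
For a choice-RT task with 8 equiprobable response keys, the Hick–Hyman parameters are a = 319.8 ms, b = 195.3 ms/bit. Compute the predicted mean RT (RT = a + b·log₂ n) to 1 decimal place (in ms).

905.7 ms

log₂(8) = 3 bits, so RT = 319.8 + 195.3 × 3 ≈ 905.700 ms.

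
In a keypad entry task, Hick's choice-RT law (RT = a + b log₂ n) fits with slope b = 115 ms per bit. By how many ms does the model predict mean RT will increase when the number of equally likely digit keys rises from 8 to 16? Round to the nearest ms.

The intercept a cancels: ΔRT = b·(log₂ n₂ − log₂ n₁) = b·log₂(n₂/n₁).
log₂(16) − log₂(8) = log₂(16/8) = log₂(2) = 1.
ΔRT = 115 × 1.0000 = 115.000 ms.

115 ms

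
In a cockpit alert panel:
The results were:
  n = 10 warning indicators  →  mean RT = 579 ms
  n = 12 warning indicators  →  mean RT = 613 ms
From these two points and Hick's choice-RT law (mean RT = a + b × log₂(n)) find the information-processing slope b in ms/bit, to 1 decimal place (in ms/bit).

Slope: b = (613 − 579) / (log₂ 12 − log₂ 10) = 34/0.2630 = 129.261 ms/bit.

129.3 ms/bit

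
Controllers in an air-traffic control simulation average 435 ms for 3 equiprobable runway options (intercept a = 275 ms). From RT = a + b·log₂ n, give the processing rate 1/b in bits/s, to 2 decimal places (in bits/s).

Choice component = 435 − 275 = 160 ms over log₂(3) = 1.5850 bits.
b = 160 / 1.5850 = 100.949 ms/bit, so 1/b = 9.906 bits/s.

9.91 bits/s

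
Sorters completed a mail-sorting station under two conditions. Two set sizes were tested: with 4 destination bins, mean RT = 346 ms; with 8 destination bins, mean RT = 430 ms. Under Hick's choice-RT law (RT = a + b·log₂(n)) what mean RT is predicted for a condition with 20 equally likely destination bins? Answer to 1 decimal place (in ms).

Fit slope and intercept:
  b = (430 − 346) / (log₂ 8 − log₂ 4) = 84 / (3 − 2) = 84.000 ms/bit
  a = 346 − 84.000 × 2 = 178.000 ms
Then RT(20) = 178.000 + 84.000 × log₂ 20 = 178.000 + 84.000 × 4.3219 ≈ 541.042 ms.

541.0 ms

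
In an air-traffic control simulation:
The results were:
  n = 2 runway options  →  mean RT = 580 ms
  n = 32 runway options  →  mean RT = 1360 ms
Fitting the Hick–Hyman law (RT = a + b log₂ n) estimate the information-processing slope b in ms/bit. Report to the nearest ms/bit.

195 ms/bit

Slope: b = (1360 − 580) / (log₂ 32 − log₂ 2) = 780/4.0000 = 195 ms/bit.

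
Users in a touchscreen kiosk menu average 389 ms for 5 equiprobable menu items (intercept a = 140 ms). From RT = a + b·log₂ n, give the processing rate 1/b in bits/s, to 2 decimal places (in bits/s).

b = (389 − 140)/log₂ 5 = 249/2.3219 = 107.238 ms per bit = 0.10724 s/bit; the reciprocal is 9.325 bits/s.

9.33 bits/s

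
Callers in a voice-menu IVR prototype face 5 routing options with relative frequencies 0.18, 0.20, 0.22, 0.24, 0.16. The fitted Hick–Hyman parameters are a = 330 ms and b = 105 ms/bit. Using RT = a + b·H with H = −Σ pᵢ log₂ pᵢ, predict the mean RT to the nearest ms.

572 ms

H = 0.18·log₂(1/0.18) + 0.20·log₂(1/0.20) + 0.22·log₂(1/0.22) + 0.24·log₂(1/0.24) + 0.16·log₂(1/0.16) = 2.3074 bits.
RT = 330 + 105 × 2.3074 = 572.28 ms.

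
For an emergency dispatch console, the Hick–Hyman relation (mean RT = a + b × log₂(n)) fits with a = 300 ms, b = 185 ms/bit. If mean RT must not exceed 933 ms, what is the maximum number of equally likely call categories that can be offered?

185·log₂ n ≤ 933 − 300 = 633, giving log₂ n ≤ 3.4216 and n ≤ 10.715. The largest whole number is 10.

10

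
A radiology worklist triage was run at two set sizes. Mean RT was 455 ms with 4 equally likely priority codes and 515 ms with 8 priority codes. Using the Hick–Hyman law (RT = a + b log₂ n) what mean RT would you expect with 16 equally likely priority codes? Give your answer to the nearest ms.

575 ms

Fit slope and intercept:
  b = (515 − 455) / (log₂ 8 − log₂ 4) = 60 / (3 − 2) = 60 ms/bit
  a = 455 − 60 × 2 = 335 ms
Then RT(16) = 335 + 60 × log₂ 16 = 335 + 60 × 4 ≈ 575.000 ms.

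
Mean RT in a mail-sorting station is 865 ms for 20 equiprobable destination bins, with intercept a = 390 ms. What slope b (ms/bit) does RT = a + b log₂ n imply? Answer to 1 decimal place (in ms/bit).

109.9 ms/bit

log₂(20) = 4.3219 bits.
b = (RT − a)/log₂ n = (865 − 390) / 4.3219 = 109.905 ms/bit.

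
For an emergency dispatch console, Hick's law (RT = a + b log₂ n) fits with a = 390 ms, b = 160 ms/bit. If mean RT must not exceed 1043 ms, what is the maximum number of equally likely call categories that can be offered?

Information budget: (1043 − 390)/160 = 4.0812 bits, so n ≤ 2^4.0812 = 16.927 → at most 16.

16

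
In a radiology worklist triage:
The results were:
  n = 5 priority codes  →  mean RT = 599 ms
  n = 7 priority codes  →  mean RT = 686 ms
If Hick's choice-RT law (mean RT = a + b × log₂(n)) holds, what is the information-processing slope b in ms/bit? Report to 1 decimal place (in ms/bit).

179.2 ms/bit

Slope: b = (686 − 599) / (log₂ 7 − log₂ 5) = 87/0.4854 = 179.224 ms/bit.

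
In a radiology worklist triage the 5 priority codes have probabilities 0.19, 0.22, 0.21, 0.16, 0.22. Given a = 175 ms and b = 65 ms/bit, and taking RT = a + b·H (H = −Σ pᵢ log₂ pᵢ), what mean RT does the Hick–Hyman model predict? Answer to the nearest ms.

H = 0.19·log₂(1/0.19) + 0.22·log₂(1/0.22) + 0.21·log₂(1/0.21) + 0.16·log₂(1/0.16) + 0.22·log₂(1/0.22) = 2.3122 bits.
RT = 175 + 65 × 2.3122 = 325.29 ms.

325 ms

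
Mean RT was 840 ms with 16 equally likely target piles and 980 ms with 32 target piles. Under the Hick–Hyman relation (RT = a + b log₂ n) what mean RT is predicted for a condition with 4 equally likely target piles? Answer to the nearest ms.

Solve the two-equation system in a and b:
  b = (980 − 840) / (log₂ 32 − log₂ 16) = 140 / (5 − 4) = 140 ms/bit
  a = 840 − 140 × 4 = 280 ms
Then RT(4) = 280 + 140 × log₂ 4 = 280 + 140 × 2 ≈ 560.000 ms.

560 ms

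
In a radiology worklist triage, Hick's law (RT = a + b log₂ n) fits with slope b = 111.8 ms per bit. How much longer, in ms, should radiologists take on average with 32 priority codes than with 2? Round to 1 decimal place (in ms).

447.2 ms

Only the slope matters, since a is common to both: ΔRT = b·log₂(n₂/n₁).
log₂(32) − log₂(2) = log₂(32/2) = log₂(16) = 4.
ΔRT = 111.8 × 4.0000 = 447.200 ms.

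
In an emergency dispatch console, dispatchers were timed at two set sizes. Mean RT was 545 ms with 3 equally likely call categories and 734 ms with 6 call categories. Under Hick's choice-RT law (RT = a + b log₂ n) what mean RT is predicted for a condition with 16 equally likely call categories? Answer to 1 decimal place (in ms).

Fit slope and intercept:
  b = (734 − 545) / (log₂ 6 − log₂ 3) = 189 / (2.5850 − 1.5850) = 189.000 ms/bit
  a = 545 − 189.000 × 1.5850 = 245.442 ms
Then RT(16) = 245.442 + 189.000 × log₂ 16 = 245.442 + 189.000 × 4 ≈ 1001.442 ms.

1001.4 ms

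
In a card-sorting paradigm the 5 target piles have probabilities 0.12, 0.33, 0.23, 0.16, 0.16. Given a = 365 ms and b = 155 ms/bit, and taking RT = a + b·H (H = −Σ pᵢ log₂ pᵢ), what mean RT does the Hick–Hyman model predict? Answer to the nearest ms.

Entropy contributions −pᵢ log₂ pᵢ: 0.3671, 0.5278, 0.4877, 0.4230, 0.4230; sum H = 2.2286 bits.
RT = a + bH = 365 + 155·2.2286 = 710.43 ms.

710 ms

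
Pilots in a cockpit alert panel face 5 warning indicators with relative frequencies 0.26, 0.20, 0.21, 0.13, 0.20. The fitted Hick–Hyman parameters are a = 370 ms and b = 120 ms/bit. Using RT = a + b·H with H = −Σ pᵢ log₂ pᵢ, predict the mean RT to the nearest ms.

H = 0.26·log₂(1/0.26) + 0.20·log₂(1/0.20) + 0.21·log₂(1/0.21) + 0.13·log₂(1/0.13) + 0.20·log₂(1/0.20) = 2.2895 bits.
RT = 370 + 120 × 2.2895 = 644.74 ms.

645 ms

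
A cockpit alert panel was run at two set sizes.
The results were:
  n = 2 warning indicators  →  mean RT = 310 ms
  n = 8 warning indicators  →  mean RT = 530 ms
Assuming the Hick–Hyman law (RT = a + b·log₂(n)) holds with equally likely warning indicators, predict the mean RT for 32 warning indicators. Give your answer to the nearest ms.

Solve the two-equation system in a and b:
  b = (530 − 310) / (log₂ 8 − log₂ 2) = 220 / (3 − 1) = 110 ms/bit
  a = 310 − 110 × 1 = 200 ms
Then RT(32) = 200 + 110 × log₂ 32 = 200 + 110 × 5 ≈ 750.000 ms.

750 ms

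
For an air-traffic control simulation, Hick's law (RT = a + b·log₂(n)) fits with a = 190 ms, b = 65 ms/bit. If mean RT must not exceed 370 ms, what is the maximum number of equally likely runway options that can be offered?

Set 190 + 65·log₂ n ≤ 370 → log₂ n ≤ (370 − 190)/65 = 2.7692.
So n ≤ 2^2.7692 = 6.817; the largest integer n is 6.

6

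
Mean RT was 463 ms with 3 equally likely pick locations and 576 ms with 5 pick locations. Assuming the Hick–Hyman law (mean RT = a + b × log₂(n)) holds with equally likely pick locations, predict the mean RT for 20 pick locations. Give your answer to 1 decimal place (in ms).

RT is linear in log₂ n, so two points fix the line:
  b = (576 − 463) / (log₂ 5 − log₂ 3) = 113 / (2.3219 − 1.5850) = 153.331 ms/bit
  a = 463 − 153.331 × 1.5850 = 219.975 ms
Then RT(20) = 219.975 + 153.331 × log₂ 20 = 219.975 + 153.331 × 4.3219 ≈ 882.663 ms.

882.7 ms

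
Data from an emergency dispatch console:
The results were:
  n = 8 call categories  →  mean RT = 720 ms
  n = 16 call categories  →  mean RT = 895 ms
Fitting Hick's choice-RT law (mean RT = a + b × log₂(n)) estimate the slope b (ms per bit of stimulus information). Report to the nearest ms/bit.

175 ms/bit

b = (RT₂ − RT₁)/(log₂ n₂ − log₂ n₁) = (895 − 720)/(4 − 3) = 175 ms/bit.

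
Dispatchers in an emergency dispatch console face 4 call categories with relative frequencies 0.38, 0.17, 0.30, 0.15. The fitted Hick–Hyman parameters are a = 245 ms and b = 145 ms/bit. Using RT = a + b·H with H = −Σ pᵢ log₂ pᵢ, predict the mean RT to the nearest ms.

520 ms

Entropy contributions −pᵢ log₂ pᵢ: 0.5305, 0.4346, 0.5211, 0.4105; sum H = 1.8967 bits.
RT = a + bH = 245 + 145·1.8967 = 520.02 ms.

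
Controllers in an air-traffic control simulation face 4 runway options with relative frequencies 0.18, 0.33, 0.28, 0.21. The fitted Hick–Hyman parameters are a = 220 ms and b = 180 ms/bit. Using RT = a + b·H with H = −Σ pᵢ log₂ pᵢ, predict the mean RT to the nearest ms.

H = 0.18·log₂(1/0.18) + 0.33·log₂(1/0.33) + 0.28·log₂(1/0.28) + 0.21·log₂(1/0.21) = 1.9602 bits.
RT = 220 + 180 × 1.9602 = 572.83 ms.

573 ms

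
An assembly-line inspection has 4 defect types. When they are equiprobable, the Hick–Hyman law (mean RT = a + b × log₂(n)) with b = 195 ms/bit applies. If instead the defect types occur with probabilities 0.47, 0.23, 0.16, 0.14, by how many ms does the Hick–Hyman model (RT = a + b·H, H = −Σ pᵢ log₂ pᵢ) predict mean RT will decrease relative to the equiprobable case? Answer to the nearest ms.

35 ms

The RT saving is b·ΔH. Equiprobable H₀ = log₂(4) = 2.0000 bits; with the given probabilities H = 1.8198 bits.
b·(H₀ − H) = 195 × (2.0000 − 1.8198) = 35.15 ms.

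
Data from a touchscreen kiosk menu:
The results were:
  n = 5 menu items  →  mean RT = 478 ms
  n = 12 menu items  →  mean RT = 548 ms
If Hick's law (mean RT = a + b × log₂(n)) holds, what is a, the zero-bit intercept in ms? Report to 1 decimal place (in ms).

Slope: b = (548 − 478) / (log₂ 12 − log₂ 5) = 70/1.2630 = 55.422 ms/bit.
Intercept: a = 478 − 55.422·log₂(5) = 349.314 ms.

349.3 ms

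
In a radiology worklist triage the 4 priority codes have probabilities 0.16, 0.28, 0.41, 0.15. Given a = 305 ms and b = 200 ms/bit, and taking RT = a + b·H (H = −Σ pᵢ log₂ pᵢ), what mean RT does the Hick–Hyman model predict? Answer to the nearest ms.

H = 0.16·log₂(1/0.16) + 0.28·log₂(1/0.28) + 0.41·log₂(1/0.41) + 0.15·log₂(1/0.15) = 1.8752 bits.
RT = 305 + 200 × 1.8752 = 680.03 ms.

680 ms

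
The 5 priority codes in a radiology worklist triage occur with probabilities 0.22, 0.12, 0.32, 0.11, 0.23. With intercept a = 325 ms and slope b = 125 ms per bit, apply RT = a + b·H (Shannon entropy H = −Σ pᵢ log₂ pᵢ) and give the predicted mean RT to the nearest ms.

601 ms

H = 0.22·log₂(1/0.22) + 0.12·log₂(1/0.12) + 0.32·log₂(1/0.32) + 0.11·log₂(1/0.11) + 0.23·log₂(1/0.23) = 2.2116 bits.
RT = 325 + 125 × 2.2116 = 601.45 ms.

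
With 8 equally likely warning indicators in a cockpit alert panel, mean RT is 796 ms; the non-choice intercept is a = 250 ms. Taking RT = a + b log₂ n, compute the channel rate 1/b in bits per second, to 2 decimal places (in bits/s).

5.49 bits/s

b = (796 − 250)/log₂ 8 = 546/3 = 182.000 ms per bit = 0.18200 s/bit; the reciprocal is 5.495 bits/s.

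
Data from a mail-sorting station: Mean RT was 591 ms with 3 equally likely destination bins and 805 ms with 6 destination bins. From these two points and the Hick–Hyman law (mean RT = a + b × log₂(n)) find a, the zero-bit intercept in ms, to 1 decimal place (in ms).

251.8 ms

The slope on a log₂ axis is (805 − 591) / (2.5850 − 1.5850) = 214.000 ms/bit.
a = RT₁ − b·log₂ n₁ = 591 − 214.000 × 1.5850 = 251.818 ms.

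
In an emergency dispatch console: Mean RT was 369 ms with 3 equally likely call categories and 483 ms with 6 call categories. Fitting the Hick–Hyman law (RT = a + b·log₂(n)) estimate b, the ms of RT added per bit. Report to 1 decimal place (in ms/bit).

114.0 ms/bit

The slope on a log₂ axis is (483 − 369) / (2.5850 − 1.5850) = 114.000 ms/bit.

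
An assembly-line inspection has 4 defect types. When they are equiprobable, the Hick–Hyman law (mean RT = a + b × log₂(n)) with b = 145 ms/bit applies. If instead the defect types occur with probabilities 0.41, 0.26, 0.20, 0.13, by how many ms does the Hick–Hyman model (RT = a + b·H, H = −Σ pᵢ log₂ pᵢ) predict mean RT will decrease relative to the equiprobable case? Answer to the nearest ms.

Equiprobable entropy H₀ = log₂ 4 = 2.0000 bits.
Skewed entropy H = −Σ pᵢ log₂ pᵢ = 1.8797 bits.
ΔRT = b·(H₀ − H) = 145 × 0.1203 = 17.44 ms.

17 ms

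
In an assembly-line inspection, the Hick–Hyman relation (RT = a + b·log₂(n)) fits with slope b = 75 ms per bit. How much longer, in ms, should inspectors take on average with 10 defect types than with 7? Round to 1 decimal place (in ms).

38.6 ms

ΔRT = (a + b log₂ n₂) − (a + b log₂ n₁) = b·(log₂ n₂ − log₂ n₁).
log₂(10) − log₂(7) = 3.3219 − 2.8074 = 0.5146.
ΔRT = 75 × 0.5146 = 38.593 ms.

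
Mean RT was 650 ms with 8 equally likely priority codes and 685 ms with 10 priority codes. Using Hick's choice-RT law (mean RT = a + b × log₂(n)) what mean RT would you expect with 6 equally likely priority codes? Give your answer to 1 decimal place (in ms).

RT is linear in log₂ n, so two points fix the line:
  b = (685 − 650) / (log₂ 10 − log₂ 8) = 35 / (3.3219 − 3) = 108.720 ms/bit
  a = 650 − 108.720 × 3 = 323.840 ms
Then RT(6) = 323.840 + 108.720 × log₂ 6 = 323.840 + 108.720 × 2.5850 ≈ 604.877 ms.

604.9 ms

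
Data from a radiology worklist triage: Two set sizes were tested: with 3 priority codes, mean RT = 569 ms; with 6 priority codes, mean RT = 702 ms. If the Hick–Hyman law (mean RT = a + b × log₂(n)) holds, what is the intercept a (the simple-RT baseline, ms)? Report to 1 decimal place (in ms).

Slope: b = (702 − 569) / (log₂ 6 − log₂ 3) = 133/1.0000 = 133.000 ms/bit.
Intercept: a = 569 − 133.000·log₂(3) = 358.200 ms.

358.2 ms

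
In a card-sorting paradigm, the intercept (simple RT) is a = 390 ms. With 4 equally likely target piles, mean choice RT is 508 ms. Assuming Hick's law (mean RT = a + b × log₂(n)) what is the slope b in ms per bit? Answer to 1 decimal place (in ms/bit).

59.0 ms/bit

b = (508 − 390) / log₂(4) = 118 / 2 = 59.000 ms/bit.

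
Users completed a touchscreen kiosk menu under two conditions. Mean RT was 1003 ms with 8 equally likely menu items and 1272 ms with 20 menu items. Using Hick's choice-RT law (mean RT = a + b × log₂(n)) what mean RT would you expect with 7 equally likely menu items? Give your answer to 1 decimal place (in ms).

With log₂ n on the abscissa the relation is linear; from the two conditions:
  b = (1272 − 1003) / (log₂ 20 − log₂ 8) = 269 / (4.3219 − 3) = 203.491 ms/bit
  a = 1003 − 203.491 × 3 = 392.528 ms
Then RT(7) = 392.528 + 203.491 × log₂ 7 = 392.528 + 203.491 × 2.8074 ≈ 963.799 ms.

963.8 ms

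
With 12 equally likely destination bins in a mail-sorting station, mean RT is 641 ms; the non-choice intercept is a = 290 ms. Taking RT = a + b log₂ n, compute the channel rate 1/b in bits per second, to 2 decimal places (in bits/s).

b = (641 − 290)/log₂ 12 = 351/3.5850 = 97.909 ms per bit = 0.09791 s/bit; the reciprocal is 10.214 bits/s.

10.21 bits/s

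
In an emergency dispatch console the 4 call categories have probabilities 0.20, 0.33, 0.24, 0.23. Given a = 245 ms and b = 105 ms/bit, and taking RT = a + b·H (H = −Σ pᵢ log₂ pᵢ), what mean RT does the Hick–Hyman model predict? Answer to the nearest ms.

H = 0.20·log₂(1/0.20) + 0.33·log₂(1/0.33) + 0.24·log₂(1/0.24) + 0.23·log₂(1/0.23) = 1.9740 bits.
RT = 245 + 105 × 1.9740 = 452.27 ms.

452 ms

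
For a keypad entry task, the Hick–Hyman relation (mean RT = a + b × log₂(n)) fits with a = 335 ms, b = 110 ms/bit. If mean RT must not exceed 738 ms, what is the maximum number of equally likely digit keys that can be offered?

12

110·log₂ n ≤ 738 − 335 = 403, giving log₂ n ≤ 3.6636 and n ≤ 12.673. The largest whole number is 12.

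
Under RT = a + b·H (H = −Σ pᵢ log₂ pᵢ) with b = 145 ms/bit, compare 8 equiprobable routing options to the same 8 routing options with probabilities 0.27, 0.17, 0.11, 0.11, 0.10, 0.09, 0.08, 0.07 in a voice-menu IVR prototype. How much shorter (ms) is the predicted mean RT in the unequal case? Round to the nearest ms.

Equiprobable entropy H₀ = log₂ 8 = 3.0000 bits.
Skewed entropy H = −Σ pᵢ log₂ pᵢ = 2.8501 bits.
ΔRT = b·(H₀ − H) = 145 × 0.1499 = 21.74 ms.

22 ms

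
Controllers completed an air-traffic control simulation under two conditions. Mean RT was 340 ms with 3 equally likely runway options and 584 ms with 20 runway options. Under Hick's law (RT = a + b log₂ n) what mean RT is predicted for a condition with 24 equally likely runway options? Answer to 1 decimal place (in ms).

607.4 ms

Fit slope and intercept:
  b = (584 − 340) / (log₂ 20 − log₂ 3) = 244 / (4.3219 − 1.5850) = 89.150 ms/bit
  a = 340 − 89.150 × 1.5850 = 198.701 ms
Then RT(24) = 198.701 + 89.150 × log₂ 24 = 198.701 + 89.150 × 4.5850 ≈ 607.449 ms.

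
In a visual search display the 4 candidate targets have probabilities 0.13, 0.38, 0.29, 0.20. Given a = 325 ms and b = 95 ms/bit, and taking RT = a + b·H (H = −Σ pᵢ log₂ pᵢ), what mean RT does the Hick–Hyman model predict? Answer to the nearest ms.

H = 0.13·log₂(1/0.13) + 0.38·log₂(1/0.38) + 0.29·log₂(1/0.29) + 0.20·log₂(1/0.20) = 1.8954 bits.
RT = 325 + 95 × 1.8954 = 505.06 ms.

505 ms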